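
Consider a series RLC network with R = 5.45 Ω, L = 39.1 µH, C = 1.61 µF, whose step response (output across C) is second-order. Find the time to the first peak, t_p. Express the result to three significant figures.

t_p ≈ 0.0000299 s

For a series RLC circuit (capacitor voltage as output), ω_n = 1/√(LC) = 1/√(39.1 µH · 1.61 µF) = 126000 rad/s.
ζ = (R/2)·√(C/L) = (5.45/2)·√(1.61 µF/39.1 µH) = 0.553.
ω_d = ω_n√(1−ζ²) = 105000 rad/s. t_p = π/ω_d = 0.0000299 s.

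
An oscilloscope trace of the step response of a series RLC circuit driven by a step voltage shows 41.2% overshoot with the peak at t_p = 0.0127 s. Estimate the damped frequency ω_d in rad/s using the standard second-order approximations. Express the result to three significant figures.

ω_d ≈ 247 rad/s

t_p = π/ω_d, so ω_d = π/0.0127 = 247 rad/s.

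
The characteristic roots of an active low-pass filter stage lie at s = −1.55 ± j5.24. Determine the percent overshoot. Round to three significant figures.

The poles are at −σ ± jω_d with σ = 1.55 and ω_d = 5.24, so ω_n = √(σ²+ω_d²) = 5.46 rad/s and ζ = σ/ω_n = 0.284.
Overshoot: exp(−π·0.284/√(1−0.284²)) = 0.395, i.e. 39.5%.

%OS ≈ 39.5%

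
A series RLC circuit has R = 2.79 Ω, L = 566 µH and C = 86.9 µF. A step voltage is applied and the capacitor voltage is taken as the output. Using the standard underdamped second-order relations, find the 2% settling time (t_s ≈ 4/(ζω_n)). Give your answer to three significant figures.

t_s ≈ 0.00162 s

For a series RLC circuit (capacitor voltage as output), ω_n = 1/√(LC) = 1/√(566 µH · 86.9 µF) = 4510 rad/s.
ζ = (R/2)·√(C/L) = (2.79/2)·√(86.9 µF/566 µH) = 0.547.
t_s ≈ 4/(ζω_n) = 0.00162 s.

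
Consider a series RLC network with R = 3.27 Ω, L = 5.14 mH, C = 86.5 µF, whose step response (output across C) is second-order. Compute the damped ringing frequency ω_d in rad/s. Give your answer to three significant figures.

ω_d ≈ 1470 rad/s

For a series RLC circuit (capacitor voltage as output), ω_n = 1/√(LC) = 1/√(5.14 mH · 86.5 µF) = 1500 rad/s.
ζ = (R/2)·√(C/L) = (3.27/2)·√(86.5 µF/5.14 mH) = 0.212.
The damped frequency ω_d = ω_n√(1−ζ²) = 1470 rad/s.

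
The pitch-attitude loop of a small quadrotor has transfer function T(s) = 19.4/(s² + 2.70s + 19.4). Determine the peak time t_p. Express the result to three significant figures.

t_p ≈ 0.749 s

ω_n = √19.4 = 4.40 rad/s; ζ = 2.70/(2·4.40) = 0.307.
ω_d = 4.40·√(1 − 0.307²) = 4.19 rad/s. Then t_p = π/ω_d = 0.749 s.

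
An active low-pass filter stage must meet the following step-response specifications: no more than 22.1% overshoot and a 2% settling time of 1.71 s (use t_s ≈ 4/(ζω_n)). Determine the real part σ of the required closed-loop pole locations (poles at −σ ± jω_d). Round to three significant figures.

σ ≈ 2.34

The settling-time spec alone fixes σ = ζω_n = 4/t_s = 4/1.71 = 2.34.
(Overshoot then fixes ζ = 0.433 and hence ω_d = σ·√(1−ζ²)/ζ = 4.87 rad/s.)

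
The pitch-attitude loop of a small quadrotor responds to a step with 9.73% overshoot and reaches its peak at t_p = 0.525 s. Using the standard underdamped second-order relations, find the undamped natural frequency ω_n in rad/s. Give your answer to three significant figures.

The overshoot fixes ζ = −ln(OS)/√(π²+ln²(OS)) = 0.596.
From t_p = π/ω_d, ω_d = π/0.525 = 5.98 rad/s, so ω_n = ω_d/√(1−ζ²) = 7.45 rad/s.

ω_n ≈ 7.45 rad/s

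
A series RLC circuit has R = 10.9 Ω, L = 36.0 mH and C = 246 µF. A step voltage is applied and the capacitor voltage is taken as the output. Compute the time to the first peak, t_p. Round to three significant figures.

t_p ≈ 0.0105 s

For a series RLC circuit (capacitor voltage as output), ω_n = 1/√(LC) = 1/√(36.0 mH · 246 µF) = 336 rad/s.
ζ = (R/2)·√(C/L) = (10.9/2)·√(246 µF/36.0 mH) = 0.451.
ω_d = 336·√(1 − 0.451²) = 300 rad/s. t_p = π/ω_d = 0.0105 s.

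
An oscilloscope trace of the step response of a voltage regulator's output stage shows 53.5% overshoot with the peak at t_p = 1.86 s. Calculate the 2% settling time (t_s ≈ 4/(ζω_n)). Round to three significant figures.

ζ from %OS: ζ = |ln 0.535|/√(π²+ln²0.535) = 0.195.
From t_p = π/ω_d, ω_d = π/1.86 = 1.69 rad/s, so ω_n = ω_d/√(1−ζ²) = 1.72 rad/s.
t_s ≈ 4/(ζω_n) = 4/(0.195·1.72) = 11.9 s.

t_s ≈ 11.9 s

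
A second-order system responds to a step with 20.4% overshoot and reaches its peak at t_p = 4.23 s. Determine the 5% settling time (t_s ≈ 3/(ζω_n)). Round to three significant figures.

ζ from %OS: ζ = |ln 0.204|/√(π²+ln²0.204) = 0.451.
t_p = π/ω_d ⇒ ω_d = 0.743 rad/s; then ω_n = ω_d/√(1−ζ²) = 0.832 rad/s.
t_s ≈ 3/(ζω_n) = 3/(0.451·0.832) = 7.98 s.

t_s ≈ 7.98 s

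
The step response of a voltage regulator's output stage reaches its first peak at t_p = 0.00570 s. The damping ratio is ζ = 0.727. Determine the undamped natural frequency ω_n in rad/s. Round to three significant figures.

ω_n ≈ 803 rad/s

Peak time t_p = π/ω_d, so ω_d = π/t_p = π/0.00570 = 551 rad/s.
ω_n = ω_d/√(1−ζ²) = 551/√0.471 = 803 rad/s.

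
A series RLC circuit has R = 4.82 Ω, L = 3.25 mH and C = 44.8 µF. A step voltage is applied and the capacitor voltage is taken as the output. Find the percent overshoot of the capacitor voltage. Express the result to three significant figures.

For a series RLC circuit (capacitor voltage as output), ω_n = 1/√(LC) = 1/√(3.25 mH · 44.8 µF) = 2620 rad/s.
ζ = (R/2)·√(C/L) = (4.82/2)·√(44.8 µF/3.25 mH) = 0.283.
%OS = 100 e^{−πζ/√(1−ζ²)} with ζ = 0.283 gives 39.6%.

%OS ≈ 39.6%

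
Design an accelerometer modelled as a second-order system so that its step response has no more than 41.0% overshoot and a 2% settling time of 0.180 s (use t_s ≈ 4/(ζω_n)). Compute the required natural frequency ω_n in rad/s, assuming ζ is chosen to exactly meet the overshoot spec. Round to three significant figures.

ω_n ≈ 81.4 rad/s

ζ = −ln(OS)/√(π² + (ln OS)²). With OS = 0.410, ln OS = −0.8916 and ζ = 0.8916/3.266 = 0.273.
From t_s ≈ 4/(ζω_n): ω_n = 4/(ζ·t_s) = 4/(0.273·0.180) = 81.4 rad/s.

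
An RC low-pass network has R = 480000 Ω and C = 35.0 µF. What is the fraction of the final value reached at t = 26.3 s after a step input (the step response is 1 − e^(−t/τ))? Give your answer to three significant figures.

τ = RC = 480000 × 35.0 µF = 16.8 s.
y(t)/y_∞ = 1 − e^(−t/τ) = 1 − e^(−26.3/16.8) = 1 − e^(−1.57) = 0.791.

y/y_∞ ≈ 0.791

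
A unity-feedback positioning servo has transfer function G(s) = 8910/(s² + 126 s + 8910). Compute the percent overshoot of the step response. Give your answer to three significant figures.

%OS ≈ 5.99%

ω_n = √8910 = 94.4 rad/s; ζ = 126/(2·94.4) = 0.667.
%OS = 100·exp(−πζ/√(1−ζ²)) = 5.99%.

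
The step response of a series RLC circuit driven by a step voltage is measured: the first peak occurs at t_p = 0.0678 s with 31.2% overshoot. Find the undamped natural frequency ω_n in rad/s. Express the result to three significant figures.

ω_n ≈ 49.4 rad/s

ζ from %OS: ζ = |ln 0.312|/√(π²+ln²0.312) = 0.348.
t_p = π/ω_d ⇒ ω_d = 46.3 rad/s; then ω_n = ω_d/√(1−ζ²) = 49.4 rad/s.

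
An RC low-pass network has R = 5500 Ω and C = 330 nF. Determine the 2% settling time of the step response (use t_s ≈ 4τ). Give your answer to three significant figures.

t_s ≈ 0.00726 s

τ = RC = 5500 × 330 nF = 0.00181 s.
t_s ≈ 4τ = 0.00726 s.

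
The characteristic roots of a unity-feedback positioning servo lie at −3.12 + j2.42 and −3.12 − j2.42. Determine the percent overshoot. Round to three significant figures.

|pole| = ω_n = √(3.12² + 2.42²) = 3.95 rad/s; ζ = cos θ = σ/ω_n = 0.790.
Overshoot: exp(−π·0.790/√(1−0.790²)) = 0.0174, i.e. 1.74%.

%OS ≈ 1.74%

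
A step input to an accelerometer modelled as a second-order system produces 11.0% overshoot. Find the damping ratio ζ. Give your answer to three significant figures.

ζ = −ln(OS)/√(π² + (ln OS)²). With OS = 0.110, ln OS = −2.207 and ζ = 2.207/3.839 = 0.575.

ζ ≈ 0.575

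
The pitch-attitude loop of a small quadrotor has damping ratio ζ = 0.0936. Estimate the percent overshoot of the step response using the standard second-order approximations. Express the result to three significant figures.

%OS ≈ 74.4%

For an underdamped second-order system, %OS = 100·exp(−πζ/√(1−ζ²)).
πζ/√(1−ζ²) = π·0.0936/√(1−0.00876) = 0.2953, so %OS = 100·e^(−0.2953) = 74.4%.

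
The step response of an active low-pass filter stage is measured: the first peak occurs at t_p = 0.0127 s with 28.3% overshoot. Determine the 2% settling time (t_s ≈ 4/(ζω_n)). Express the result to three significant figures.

From the overshoot, ζ = −ln(OS)/√(π²+ln²(OS)) = 0.373.
From t_p = π/ω_d, ω_d = π/0.0127 = 247 rad/s, so ω_n = ω_d/√(1−ζ²) = 267 rad/s.
t_s ≈ 4/(ζω_n) = 4/(0.373·267) = 0.0402 s.

t_s ≈ 0.0402 s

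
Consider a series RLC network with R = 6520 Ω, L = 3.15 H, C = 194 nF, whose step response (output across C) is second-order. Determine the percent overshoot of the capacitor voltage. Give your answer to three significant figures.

For a series RLC circuit (capacitor voltage as output), ω_n = 1/√(LC) = 1/√(3.15 H · 194 nF) = 1280 rad/s.
ζ = (R/2)·√(C/L) = (6520/2)·√(194 nF/3.15 H) = 0.809.
Overshoot: exp(−π·0.809/√(1−0.809²)) = 0.0132, i.e. 1.32%.

%OS ≈ 1.32%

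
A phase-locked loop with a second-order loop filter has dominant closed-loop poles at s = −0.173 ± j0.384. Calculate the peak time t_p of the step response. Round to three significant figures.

t_p = π/ω_d with ω_d = 0.384 (the imaginary part), so t_p = 8.18 s.

t_p ≈ 8.18 s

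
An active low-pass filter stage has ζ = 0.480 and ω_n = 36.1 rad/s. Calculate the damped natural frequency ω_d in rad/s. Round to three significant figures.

ω_d = ω_n√(1−ζ²) = 36.1·√0.770 = 31.7 rad/s.

ω_d ≈ 31.7 rad/s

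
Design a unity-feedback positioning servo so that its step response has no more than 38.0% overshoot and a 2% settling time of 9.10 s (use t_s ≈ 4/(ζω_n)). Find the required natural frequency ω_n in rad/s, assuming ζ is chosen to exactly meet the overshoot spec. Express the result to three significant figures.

From %OS = 100·exp(−πζ/√(1−ζ²)), invert to get ζ = −ln(OS)/√(π² + ln²(OS)) with OS = 0.380.
−ln 0.380 = 0.9676, so ζ = 0.9676/√(π² + 0.9362) = 0.294.
From t_s ≈ 4/(ζω_n): ω_n = 4/(ζ·t_s) = 4/(0.294·9.10) = 1.49 rad/s.

ω_n ≈ 1.49 rad/s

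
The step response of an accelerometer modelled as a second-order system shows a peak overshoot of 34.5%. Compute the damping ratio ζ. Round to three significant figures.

From %OS = 100·exp(−πζ/√(1−ζ²)), invert to get ζ = −ln(OS)/√(π² + ln²(OS)) with OS = 0.345.
−ln 0.345 = 1.064, so ζ = 1.064/√(π² + 1.133) = 0.321.

ζ ≈ 0.321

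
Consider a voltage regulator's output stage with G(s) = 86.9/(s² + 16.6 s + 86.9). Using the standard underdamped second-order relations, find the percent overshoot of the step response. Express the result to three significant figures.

%OS ≈ 0.215%

ω_n = √86.9 = 9.32 rad/s; ζ = 16.6/(2·9.32) = 0.890.
Overshoot: exp(−π·0.890/√(1−0.890²)) = 0.00215, i.e. 0.215%.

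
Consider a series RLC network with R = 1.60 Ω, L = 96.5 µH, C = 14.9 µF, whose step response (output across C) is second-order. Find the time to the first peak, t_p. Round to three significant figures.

t_p ≈ 0.000125 s

For a series RLC circuit (capacitor voltage as output), ω_n = 1/√(LC) = 1/√(96.5 µH · 14.9 µF) = 26400 rad/s.
ζ = (R/2)·√(C/L) = (1.60/2)·√(14.9 µF/96.5 µH) = 0.314.
The damped frequency ω_d = ω_n√(1−ζ²) = 25000 rad/s. t_p = π/ω_d = 0.000125 s.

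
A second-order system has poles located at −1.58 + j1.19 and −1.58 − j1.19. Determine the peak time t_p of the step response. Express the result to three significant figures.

t_p ≈ 2.64 s

t_p = π/ω_d with ω_d = 1.19 (the imaginary part), so t_p = 2.64 s.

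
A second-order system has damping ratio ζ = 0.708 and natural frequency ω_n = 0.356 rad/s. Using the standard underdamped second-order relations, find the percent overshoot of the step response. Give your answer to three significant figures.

For an underdamped second-order system, %OS = 100·exp(−πζ/√(1−ζ²)).
πζ/√(1−ζ²) = π·0.708/√(1−0.501) = 3.150, so %OS = 100·e^(−3.150) = 4.29%.

%OS ≈ 4.29%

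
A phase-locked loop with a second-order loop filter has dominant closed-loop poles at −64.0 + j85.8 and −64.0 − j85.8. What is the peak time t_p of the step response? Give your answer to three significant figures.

t_p ≈ 0.0366 s

t_p = π/ω_d with ω_d = 85.8 (the imaginary part), so t_p = 0.0366 s.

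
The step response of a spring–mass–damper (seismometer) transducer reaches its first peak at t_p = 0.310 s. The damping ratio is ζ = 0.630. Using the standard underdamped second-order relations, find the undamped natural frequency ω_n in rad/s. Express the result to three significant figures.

Peak time t_p = π/ω_d, so ω_d = π/t_p = π/0.310 = 10.1 rad/s.
ω_n = ω_d/√(1−ζ²) = 10.1/√0.603 = 13.0 rad/s.

ω_n ≈ 13.0 rad/s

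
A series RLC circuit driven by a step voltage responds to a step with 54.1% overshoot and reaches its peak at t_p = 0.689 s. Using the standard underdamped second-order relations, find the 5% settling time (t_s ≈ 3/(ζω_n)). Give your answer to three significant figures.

t_s ≈ 3.36 s

The overshoot fixes ζ = −ln(OS)/√(π²+ln²(OS)) = 0.192.
t_p = π/ω_d ⇒ ω_d = 4.56 rad/s; then ω_n = ω_d/√(1−ζ²) = 4.65 rad/s.
t_s ≈ 3/(ζω_n) = 3/(0.192·4.65) = 3.36 s.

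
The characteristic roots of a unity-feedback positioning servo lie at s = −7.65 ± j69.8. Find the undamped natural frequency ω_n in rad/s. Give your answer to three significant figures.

ω_n ≈ 70.2 rad/s

|pole| = ω_n = √(7.65² + 69.8²) = 70.2 rad/s; ζ = cos θ = σ/ω_n = 0.109.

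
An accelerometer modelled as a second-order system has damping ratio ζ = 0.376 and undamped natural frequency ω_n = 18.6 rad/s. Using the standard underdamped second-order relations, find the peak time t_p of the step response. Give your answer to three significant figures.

The damped frequency is ω_d = ω_n√(1−ζ²) = 18.6·√(1−0.141) = 17.2 rad/s.
Peak time t_p = π/ω_d = π/17.2 = 0.182 s.

t_p ≈ 0.182 s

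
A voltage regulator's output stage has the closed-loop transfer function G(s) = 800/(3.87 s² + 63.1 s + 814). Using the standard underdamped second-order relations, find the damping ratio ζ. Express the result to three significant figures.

ζ ≈ 0.562

Dividing through by 3.87: denominator becomes s² + 16.30 s + 210.3.
So ω_n = √210.3 = 14.5 rad/s and ζ = 16.30/(2·14.5) = 0.562.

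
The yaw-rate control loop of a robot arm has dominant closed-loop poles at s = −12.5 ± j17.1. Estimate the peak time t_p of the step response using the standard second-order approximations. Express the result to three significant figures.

t_p = π/ω_d with ω_d = 17.1 (the imaginary part), so t_p = 0.184 s.

t_p ≈ 0.184 s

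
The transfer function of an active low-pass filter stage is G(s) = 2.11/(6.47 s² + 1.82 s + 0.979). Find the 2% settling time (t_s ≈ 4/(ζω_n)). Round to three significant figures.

t_s ≈ 28.4 s

Dividing through by 6.47: denominator becomes s² + 0.2813 s + 0.1513.
So ω_n = √0.1513 = 0.389 rad/s and ζ = 0.2813/(2·0.389) = 0.362.
t_s ≈ 4/(ζω_n) = 28.4 s.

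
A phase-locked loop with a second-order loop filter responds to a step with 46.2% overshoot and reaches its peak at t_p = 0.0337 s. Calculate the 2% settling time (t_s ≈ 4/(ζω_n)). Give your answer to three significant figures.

t_s ≈ 0.175 s

ζ from %OS: ζ = |ln 0.462|/√(π²+ln²0.462) = 0.239.
From t_p = π/ω_d, ω_d = π/0.0337 = 93.2 rad/s, so ω_n = ω_d/√(1−ζ²) = 96.0 rad/s.
t_s ≈ 4/(ζω_n) = 4/(0.239·96.0) = 0.175 s.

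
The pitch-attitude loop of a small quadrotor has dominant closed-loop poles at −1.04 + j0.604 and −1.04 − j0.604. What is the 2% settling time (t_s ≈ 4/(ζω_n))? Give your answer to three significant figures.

For poles at −σ ± jω_d, ζω_n = σ = 1.04, so t_s ≈ 4/σ = 3.85 s.

t_s ≈ 3.85 s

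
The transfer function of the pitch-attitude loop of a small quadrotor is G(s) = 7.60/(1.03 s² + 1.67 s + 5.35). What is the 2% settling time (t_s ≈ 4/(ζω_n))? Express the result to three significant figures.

t_s ≈ 4.93 s

Dividing through by 1.03: denominator becomes s² + 1.621 s + 5.194.
So ω_n = √5.194 = 2.28 rad/s and ζ = 1.621/(2·2.28) = 0.356.
t_s ≈ 4/(ζω_n) = 4.93 s.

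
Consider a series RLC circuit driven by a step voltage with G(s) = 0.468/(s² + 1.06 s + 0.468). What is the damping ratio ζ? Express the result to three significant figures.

ζ ≈ 0.775

ω_n = √0.468 = 0.684 rad/s; ζ = 1.06/(2·0.684) = 0.775.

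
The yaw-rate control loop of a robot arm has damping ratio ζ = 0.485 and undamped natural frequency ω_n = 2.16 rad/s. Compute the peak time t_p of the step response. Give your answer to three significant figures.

The damped frequency is ω_d = ω_n√(1−ζ²) = 2.16·√(1−0.235) = 1.89 rad/s.
Peak time t_p = π/ω_d = π/1.89 = 1.66 s.

t_p ≈ 1.66 s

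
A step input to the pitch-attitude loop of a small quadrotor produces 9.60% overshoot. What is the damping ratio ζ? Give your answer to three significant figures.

ζ ≈ 0.598

From %OS = 100·exp(−πζ/√(1−ζ²)), invert to get ζ = −ln(OS)/√(π² + ln²(OS)) with OS = 0.0960.
−ln 0.0960 = 2.343, so ζ = 2.343/√(π² + 5.492) = 0.598.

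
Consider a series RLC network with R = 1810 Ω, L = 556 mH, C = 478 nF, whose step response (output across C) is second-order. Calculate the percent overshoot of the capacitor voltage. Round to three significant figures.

%OS ≈ 0.786%

For a series RLC circuit (capacitor voltage as output), ω_n = 1/√(LC) = 1/√(556 mH · 478 nF) = 1940 rad/s.
ζ = (R/2)·√(C/L) = (1810/2)·√(478 nF/556 mH) = 0.839.
Overshoot: exp(−π·0.839/√(1−0.839²)) = 0.00786, i.e. 0.786%.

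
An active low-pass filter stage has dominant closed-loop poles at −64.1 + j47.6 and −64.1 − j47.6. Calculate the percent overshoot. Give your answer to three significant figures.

%OS ≈ 1.45%

The poles are at −σ ± jω_d with σ = 64.1 and ω_d = 47.6, so ω_n = √(σ²+ω_d²) = 79.8 rad/s and ζ = σ/ω_n = 0.803.
%OS = 100·exp(−πζ/√(1−ζ²)) = 1.45%.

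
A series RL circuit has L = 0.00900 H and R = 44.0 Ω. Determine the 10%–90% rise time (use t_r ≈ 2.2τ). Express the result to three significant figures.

τ = L/R = 0.00900/44.0 = 0.000205 s.
t_r ≈ 2.2τ = 0.000450 s.

t_r ≈ 0.000450 s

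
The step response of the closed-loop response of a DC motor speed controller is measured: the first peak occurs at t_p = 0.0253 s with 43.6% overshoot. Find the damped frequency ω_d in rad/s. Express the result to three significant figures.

ω_d ≈ 124 rad/s

t_p = π/ω_d, so ω_d = π/0.0253 = 124 rad/s.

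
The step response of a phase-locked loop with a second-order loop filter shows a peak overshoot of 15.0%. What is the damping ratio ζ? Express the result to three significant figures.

ζ ≈ 0.517

From %OS = 100·exp(−πζ/√(1−ζ²)), invert to get ζ = −ln(OS)/√(π² + ln²(OS)) with OS = 0.150.
−ln 0.150 = 1.897, so ζ = 1.897/√(π² + 3.599) = 0.517.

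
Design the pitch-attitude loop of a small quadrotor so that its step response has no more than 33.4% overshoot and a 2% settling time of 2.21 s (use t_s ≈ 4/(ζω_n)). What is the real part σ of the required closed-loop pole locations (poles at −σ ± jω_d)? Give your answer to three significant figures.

σ ≈ 1.81

The settling-time spec alone fixes σ = ζω_n = 4/t_s = 4/2.21 = 1.81.
(Overshoot then fixes ζ = 0.330 and hence ω_d = σ·√(1−ζ²)/ζ = 5.19 rad/s.)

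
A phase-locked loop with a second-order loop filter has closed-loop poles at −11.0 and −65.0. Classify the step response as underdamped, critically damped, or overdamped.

overdamped

Since the poles are distinct, negative and real, the response is overdamped.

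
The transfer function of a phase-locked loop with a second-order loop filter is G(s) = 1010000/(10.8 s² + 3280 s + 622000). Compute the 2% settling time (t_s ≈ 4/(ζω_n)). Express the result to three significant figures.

Dividing through by 10.8: denominator becomes s² + 303.7 s + 57590.
So ω_n = √57590 = 240 rad/s and ζ = 303.7/(2·240) = 0.633.
t_s ≈ 4/(ζω_n) = 0.0263 s.

t_s ≈ 0.0263 s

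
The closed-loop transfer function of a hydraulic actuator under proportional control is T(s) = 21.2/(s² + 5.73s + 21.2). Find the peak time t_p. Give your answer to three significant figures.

t_p ≈ 0.872 s

ω_n = √21.2 = 4.60 rad/s; ζ = 5.73/(2·4.60) = 0.622.
The damped frequency ω_d = ω_n√(1−ζ²) = 3.60 rad/s. Then t_p = π/ω_d = 0.872 s.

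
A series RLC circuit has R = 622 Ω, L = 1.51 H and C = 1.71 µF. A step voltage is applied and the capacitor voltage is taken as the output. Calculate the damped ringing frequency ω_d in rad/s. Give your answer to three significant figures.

ω_d ≈ 587 rad/s

For a series RLC circuit (capacitor voltage as output), ω_n = 1/√(LC) = 1/√(1.51 H · 1.71 µF) = 622 rad/s.
ζ = (R/2)·√(C/L) = (622/2)·√(1.71 µF/1.51 H) = 0.331.
ω_d = 622·√(1 − 0.331²) = 587 rad/s.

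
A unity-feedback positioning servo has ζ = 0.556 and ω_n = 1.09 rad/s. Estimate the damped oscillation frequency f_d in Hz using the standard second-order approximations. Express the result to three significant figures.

f_d ≈ 0.144 Hz

ω_d = ω_n√(1−ζ²) = 1.09·√0.691 = 0.906 rad/s.
f_d = ω_d/(2π) = 0.144 Hz.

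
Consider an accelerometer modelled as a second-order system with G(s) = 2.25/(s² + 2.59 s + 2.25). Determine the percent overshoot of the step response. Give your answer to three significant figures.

ω_n = √2.25 = 1.50 rad/s; ζ = 2.59/(2·1.50) = 0.863.
Overshoot: exp(−π·0.863/√(1−0.863²)) = 0.00463, i.e. 0.463%.

%OS ≈ 0.463%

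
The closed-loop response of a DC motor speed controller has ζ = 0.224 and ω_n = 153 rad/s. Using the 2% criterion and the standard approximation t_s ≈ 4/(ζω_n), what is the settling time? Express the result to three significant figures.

t_s ≈ 4/(ζω_n) = 4/(0.224 × 153) = 0.117 s.

t_s ≈ 0.117 s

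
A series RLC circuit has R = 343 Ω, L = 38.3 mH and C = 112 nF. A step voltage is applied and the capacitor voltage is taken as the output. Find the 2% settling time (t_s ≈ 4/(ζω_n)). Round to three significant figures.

For a series RLC circuit (capacitor voltage as output), ω_n = 1/√(LC) = 1/√(38.3 mH · 112 nF) = 15300 rad/s.
ζ = (R/2)·√(C/L) = (343/2)·√(112 nF/38.3 mH) = 0.293.
t_s ≈ 4/(ζω_n) = 0.000893 s.

t_s ≈ 0.000893 s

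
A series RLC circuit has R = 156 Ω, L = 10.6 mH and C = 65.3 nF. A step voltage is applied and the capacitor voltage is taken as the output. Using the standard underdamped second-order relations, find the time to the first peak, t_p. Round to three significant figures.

For a series RLC circuit (capacitor voltage as output), ω_n = 1/√(LC) = 1/√(10.6 mH · 65.3 nF) = 38000 rad/s.
ζ = (R/2)·√(C/L) = (156/2)·√(65.3 nF/10.6 mH) = 0.194.
ω_d = 38000·√(1 − 0.194²) = 37300 rad/s. t_p = π/ω_d = 0.0000842 s.

t_p ≈ 0.0000842 s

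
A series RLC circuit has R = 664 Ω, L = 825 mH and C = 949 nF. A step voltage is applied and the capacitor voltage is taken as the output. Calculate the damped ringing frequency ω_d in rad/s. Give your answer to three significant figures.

ω_d ≈ 1060 rad/s

For a series RLC circuit (capacitor voltage as output), ω_n = 1/√(LC) = 1/√(825 mH · 949 nF) = 1130 rad/s.
ζ = (R/2)·√(C/L) = (664/2)·√(949 nF/825 mH) = 0.356.
The damped frequency ω_d = ω_n√(1−ζ²) = 1060 rad/s.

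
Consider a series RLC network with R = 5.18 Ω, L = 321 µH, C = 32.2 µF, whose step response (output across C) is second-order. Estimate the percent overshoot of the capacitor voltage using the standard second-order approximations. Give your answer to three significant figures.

%OS ≈ 1.10%

For a series RLC circuit (capacitor voltage as output), ω_n = 1/√(LC) = 1/√(321 µH · 32.2 µF) = 9840 rad/s.
ζ = (R/2)·√(C/L) = (5.18/2)·√(32.2 µF/321 µH) = 0.820.
Overshoot: exp(−π·0.820/√(1−0.820²)) = 0.0110, i.e. 1.10%.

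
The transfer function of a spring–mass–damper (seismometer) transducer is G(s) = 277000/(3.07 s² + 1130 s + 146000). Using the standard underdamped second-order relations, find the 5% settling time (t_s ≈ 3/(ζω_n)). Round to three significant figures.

Dividing through by 3.07: denominator becomes s² + 368.1 s + 47560.
So ω_n = √47560 = 218 rad/s and ζ = 368.1/(2·218) = 0.844.
t_s ≈ 3/(ζω_n) = 0.0163 s.

t_s ≈ 0.0163 s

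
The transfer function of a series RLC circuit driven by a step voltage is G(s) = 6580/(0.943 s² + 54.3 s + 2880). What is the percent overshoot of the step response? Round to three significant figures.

Dividing through by 0.943: denominator becomes s² + 57.58 s + 3054.
So ω_n = √3054 = 55.3 rad/s and ζ = 57.58/(2·55.3) = 0.521.
Overshoot: exp(−π·0.521/√(1−0.521²)) = 0.147, i.e. 14.7%.

%OS ≈ 14.7%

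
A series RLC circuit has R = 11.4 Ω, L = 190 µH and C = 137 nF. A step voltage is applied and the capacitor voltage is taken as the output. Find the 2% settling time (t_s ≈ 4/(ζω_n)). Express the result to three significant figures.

For a series RLC circuit (capacitor voltage as output), ω_n = 1/√(LC) = 1/√(190 µH · 137 nF) = 196000 rad/s.
ζ = (R/2)·√(C/L) = (11.4/2)·√(137 nF/190 µH) = 0.153.
t_s ≈ 4/(ζω_n) = 0.000133 s.

t_s ≈ 0.000133 s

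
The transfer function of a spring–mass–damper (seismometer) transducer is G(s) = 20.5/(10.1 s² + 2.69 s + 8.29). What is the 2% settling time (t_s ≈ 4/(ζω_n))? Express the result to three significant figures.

t_s ≈ 30.0 s

Dividing through by 10.1: denominator becomes s² + 0.2663 s + 0.8208.
So ω_n = √0.8208 = 0.906 rad/s and ζ = 0.2663/(2·0.906) = 0.147.
t_s ≈ 4/(ζω_n) = 30.0 s.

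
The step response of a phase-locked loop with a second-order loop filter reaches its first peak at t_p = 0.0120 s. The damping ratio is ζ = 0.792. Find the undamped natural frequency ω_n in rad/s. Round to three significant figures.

ω_n ≈ 429 rad/s

Peak time t_p = π/ω_d, so ω_d = π/t_p = π/0.0120 = 262 rad/s.
ω_n = ω_d/√(1−ζ²) = 262/√0.373 = 429 rad/s.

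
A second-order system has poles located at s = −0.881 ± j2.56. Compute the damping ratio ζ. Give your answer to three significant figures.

|pole| = ω_n = √(0.881² + 2.56²) = 2.71 rad/s; ζ = cos θ = σ/ω_n = 0.325.

ζ ≈ 0.325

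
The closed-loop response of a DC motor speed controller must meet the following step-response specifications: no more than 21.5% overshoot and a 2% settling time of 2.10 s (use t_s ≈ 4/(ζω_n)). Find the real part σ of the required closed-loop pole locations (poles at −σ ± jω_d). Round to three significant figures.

The settling-time spec alone fixes σ = ζω_n = 4/t_s = 4/2.10 = 1.90.
(Overshoot then fixes ζ = 0.439 and hence ω_d = σ·√(1−ζ²)/ζ = 3.89 rad/s.)

σ ≈ 1.90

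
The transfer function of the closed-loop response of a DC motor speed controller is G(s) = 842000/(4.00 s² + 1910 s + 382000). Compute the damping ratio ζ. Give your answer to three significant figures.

Dividing through by 4.00: denominator becomes s² + 477.5 s + 95500.
So ω_n = √95500 = 309 rad/s and ζ = 477.5/(2·309) = 0.773.

ζ ≈ 0.773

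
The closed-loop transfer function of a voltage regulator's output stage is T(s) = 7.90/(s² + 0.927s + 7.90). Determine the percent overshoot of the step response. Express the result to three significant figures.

%OS ≈ 59.1%

ω_n = √7.90 = 2.81 rad/s; ζ = 0.927/(2·2.81) = 0.165.
Overshoot: exp(−π·0.165/√(1−0.165²)) = 0.591, i.e. 59.1%.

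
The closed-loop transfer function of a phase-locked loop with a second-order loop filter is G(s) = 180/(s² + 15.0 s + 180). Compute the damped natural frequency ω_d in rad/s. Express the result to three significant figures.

ω_d ≈ 11.1 rad/s

Comparing the denominator to s² + 2ζω_n s + ω_n²: ω_n = √180 = 13.4 rad/s, and 2ζω_n = 15.0 so ζ = 15.0/(2·13.4) = 0.559.
ω_d = ω_n√(1−ζ²) = 11.1 rad/s.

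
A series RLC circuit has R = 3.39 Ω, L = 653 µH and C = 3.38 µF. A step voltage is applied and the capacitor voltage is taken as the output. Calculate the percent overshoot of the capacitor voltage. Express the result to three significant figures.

For a series RLC circuit (capacitor voltage as output), ω_n = 1/√(LC) = 1/√(653 µH · 3.38 µF) = 21300 rad/s.
ζ = (R/2)·√(C/L) = (3.39/2)·√(3.38 µF/653 µH) = 0.122.
%OS = 100·exp(−πζ/√(1−ζ²)) = 68.0%.

%OS ≈ 68.0%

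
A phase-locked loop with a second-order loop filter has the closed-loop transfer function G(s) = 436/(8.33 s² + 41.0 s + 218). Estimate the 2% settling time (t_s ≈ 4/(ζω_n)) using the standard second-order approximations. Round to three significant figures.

t_s ≈ 1.63 s

Dividing through by 8.33: denominator becomes s² + 4.922 s + 26.17.
So ω_n = √26.17 = 5.12 rad/s and ζ = 4.922/(2·5.12) = 0.481.
t_s ≈ 4/(ζω_n) = 1.63 s.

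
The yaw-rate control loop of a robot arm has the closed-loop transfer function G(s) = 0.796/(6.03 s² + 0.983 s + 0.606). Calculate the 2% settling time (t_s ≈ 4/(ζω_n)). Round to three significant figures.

t_s ≈ 49.1 s

Dividing through by 6.03: denominator becomes s² + 0.1630 s + 0.1005.
So ω_n = √0.1005 = 0.317 rad/s and ζ = 0.1630/(2·0.317) = 0.257.
t_s ≈ 4/(ζω_n) = 49.1 s.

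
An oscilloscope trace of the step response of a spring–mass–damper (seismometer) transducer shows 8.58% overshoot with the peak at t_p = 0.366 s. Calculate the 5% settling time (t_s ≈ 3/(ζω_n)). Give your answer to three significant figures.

From the overshoot, ζ = −ln(OS)/√(π²+ln²(OS)) = 0.616.
From t_p = π/ω_d, ω_d = π/0.366 = 8.58 rad/s, so ω_n = ω_d/√(1−ζ²) = 10.9 rad/s.
t_s ≈ 3/(ζω_n) = 3/(0.616·10.9) = 0.447 s.

t_s ≈ 0.447 s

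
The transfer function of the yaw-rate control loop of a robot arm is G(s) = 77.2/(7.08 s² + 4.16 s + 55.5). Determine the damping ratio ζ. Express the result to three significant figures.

Dividing through by 7.08: denominator becomes s² + 0.5876 s + 7.839.
So ω_n = √7.839 = 2.80 rad/s and ζ = 0.5876/(2·2.80) = 0.105.

ζ ≈ 0.105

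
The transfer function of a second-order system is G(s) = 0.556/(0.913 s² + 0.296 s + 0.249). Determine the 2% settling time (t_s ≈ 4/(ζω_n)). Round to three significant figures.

Dividing through by 0.913: denominator becomes s² + 0.3242 s + 0.2727.
So ω_n = √0.2727 = 0.522 rad/s and ζ = 0.3242/(2·0.522) = 0.310.
t_s ≈ 4/(ζω_n) = 24.7 s.

t_s ≈ 24.7 s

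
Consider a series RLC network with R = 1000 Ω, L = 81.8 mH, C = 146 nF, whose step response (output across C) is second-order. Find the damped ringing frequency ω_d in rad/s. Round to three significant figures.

ω_d ≈ 6810 rad/s

For a series RLC circuit (capacitor voltage as output), ω_n = 1/√(LC) = 1/√(81.8 mH · 146 nF) = 9150 rad/s.
ζ = (R/2)·√(C/L) = (1000/2)·√(146 nF/81.8 mH) = 0.668.
ω_d = ω_n√(1−ζ²) = 6810 rad/s.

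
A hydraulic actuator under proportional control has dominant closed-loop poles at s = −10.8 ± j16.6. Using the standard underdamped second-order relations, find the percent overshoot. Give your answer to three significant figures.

%OS ≈ 13.0%

With σ = 10.8, ω_d = 16.6: ω_n = √(σ²+ω_d²) = 19.8 rad/s, ζ = σ/ω_n = 0.545.
%OS = 100 e^{−πζ/√(1−ζ²)} with ζ = 0.545 gives 13.0%.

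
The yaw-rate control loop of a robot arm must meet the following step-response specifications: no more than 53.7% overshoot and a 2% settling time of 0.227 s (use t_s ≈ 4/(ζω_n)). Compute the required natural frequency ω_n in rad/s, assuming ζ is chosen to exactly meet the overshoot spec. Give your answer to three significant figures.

ω_n ≈ 90.8 rad/s

ζ = −ln(OS)/√(π² + (ln OS)²). With OS = 0.537, ln OS = −0.6218 and ζ = 0.6218/3.203 = 0.194.
Then ω_n = 4/(ζ t_s) = 4/(0.194 × 0.227) = 90.8 rad/s.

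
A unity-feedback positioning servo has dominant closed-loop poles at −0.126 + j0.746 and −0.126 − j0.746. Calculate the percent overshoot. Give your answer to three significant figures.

%OS ≈ 58.8%

|pole| = ω_n = √(0.126² + 0.746²) = 0.757 rad/s; ζ = cos θ = σ/ω_n = 0.167.
Overshoot: exp(−π·0.167/√(1−0.167²)) = 0.588, i.e. 58.8%.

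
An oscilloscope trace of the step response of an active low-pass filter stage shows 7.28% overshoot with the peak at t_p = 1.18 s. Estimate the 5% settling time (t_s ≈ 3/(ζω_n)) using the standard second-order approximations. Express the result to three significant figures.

ζ from %OS: ζ = |ln 0.0728|/√(π²+ln²0.0728) = 0.640.
From t_p = π/ω_d, ω_d = π/1.18 = 2.66 rad/s, so ω_n = ω_d/√(1−ζ²) = 3.47 rad/s.
t_s ≈ 3/(ζω_n) = 3/(0.640·3.47) = 1.35 s.

t_s ≈ 1.35 s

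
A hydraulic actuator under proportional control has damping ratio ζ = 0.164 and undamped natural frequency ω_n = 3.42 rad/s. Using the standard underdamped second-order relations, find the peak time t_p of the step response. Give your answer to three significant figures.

The damped frequency is ω_d = ω_n√(1−ζ²) = 3.42·√(1−0.0269) = 3.37 rad/s.
Peak time t_p = π/ω_d = π/3.37 = 0.931 s.

t_p ≈ 0.931 s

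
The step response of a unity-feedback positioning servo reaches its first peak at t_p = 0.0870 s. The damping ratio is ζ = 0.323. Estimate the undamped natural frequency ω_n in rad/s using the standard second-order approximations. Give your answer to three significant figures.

ω_n ≈ 38.2 rad/s

Peak time t_p = π/ω_d, so ω_d = π/t_p = π/0.0870 = 36.1 rad/s.
ω_n = ω_d/√(1−ζ²) = 36.1/√0.896 = 38.2 rad/s.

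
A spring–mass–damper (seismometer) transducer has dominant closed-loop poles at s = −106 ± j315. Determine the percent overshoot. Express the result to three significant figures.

%OS ≈ 34.7%

With σ = 106, ω_d = 315: ω_n = √(σ²+ω_d²) = 332 rad/s, ζ = σ/ω_n = 0.319.
%OS = 100·exp(−πζ/√(1−ζ²)) = 34.7%.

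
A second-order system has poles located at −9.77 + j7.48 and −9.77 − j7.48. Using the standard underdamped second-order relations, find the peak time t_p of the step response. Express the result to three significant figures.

t_p = π/ω_d with ω_d = 7.48 (the imaginary part), so t_p = 0.420 s.

t_p ≈ 0.420 s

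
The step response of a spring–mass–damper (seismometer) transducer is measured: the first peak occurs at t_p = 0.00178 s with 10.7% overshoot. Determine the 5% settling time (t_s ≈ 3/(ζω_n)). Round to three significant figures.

The overshoot fixes ζ = −ln(OS)/√(π²+ln²(OS)) = 0.580.
t_p = π/ω_d ⇒ ω_d = 1760 rad/s; then ω_n = ω_d/√(1−ζ²) = 2170 rad/s.
t_s ≈ 3/(ζω_n) = 3/(0.580·2170) = 0.00239 s.

t_s ≈ 0.00239 s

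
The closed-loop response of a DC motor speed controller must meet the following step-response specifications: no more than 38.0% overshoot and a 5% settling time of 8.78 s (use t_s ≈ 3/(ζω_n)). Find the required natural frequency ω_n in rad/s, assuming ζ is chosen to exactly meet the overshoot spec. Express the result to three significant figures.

ω_n ≈ 1.16 rad/s

ζ = −ln(OS)/√(π² + (ln OS)²). With OS = 0.380, ln OS = −0.9676 and ζ = 0.9676/3.287 = 0.294.
Then ω_n = 3/(ζ t_s) = 3/(0.294 × 8.78) = 1.16 rad/s.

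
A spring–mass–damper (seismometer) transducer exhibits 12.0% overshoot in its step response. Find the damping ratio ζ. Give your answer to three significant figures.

ζ ≈ 0.559

ζ = −ln(OS)/√(π² + (ln OS)²). With OS = 0.120, ln OS = −2.120 and ζ = 2.120/3.790 = 0.559.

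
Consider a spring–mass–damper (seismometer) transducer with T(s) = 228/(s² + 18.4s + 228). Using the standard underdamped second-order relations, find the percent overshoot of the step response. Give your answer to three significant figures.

%OS ≈ 8.95%

ω_n = √228 = 15.1 rad/s; ζ = 18.4/(2·15.1) = 0.609.
%OS = 100·exp(−πζ/√(1−ζ²)) = 8.95%.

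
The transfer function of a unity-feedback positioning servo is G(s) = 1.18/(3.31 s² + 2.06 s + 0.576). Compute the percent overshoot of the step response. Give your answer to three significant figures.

%OS ≈ 2.96%

Dividing through by 3.31: denominator becomes s² + 0.6224 s + 0.1740.
So ω_n = √0.1740 = 0.417 rad/s and ζ = 0.6224/(2·0.417) = 0.746.
%OS = 100·exp(−πζ/√(1−ζ²)) = 2.96%.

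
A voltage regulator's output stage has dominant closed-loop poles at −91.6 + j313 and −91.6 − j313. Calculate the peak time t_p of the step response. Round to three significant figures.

t_p = π/ω_d with ω_d = 313 (the imaginary part), so t_p = 0.0100 s.

t_p ≈ 0.0100 s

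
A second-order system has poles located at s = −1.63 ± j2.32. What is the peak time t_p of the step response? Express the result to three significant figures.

t_p = π/ω_d with ω_d = 2.32 (the imaginary part), so t_p = 1.35 s.

t_p ≈ 1.35 s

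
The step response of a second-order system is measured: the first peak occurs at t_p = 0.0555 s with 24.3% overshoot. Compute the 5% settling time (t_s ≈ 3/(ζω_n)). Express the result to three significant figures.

t_s ≈ 0.118 s

From the overshoot, ζ = −ln(OS)/√(π²+ln²(OS)) = 0.411.
From t_p = π/ω_d, ω_d = π/0.0555 = 56.6 rad/s, so ω_n = ω_d/√(1−ζ²) = 62.1 rad/s.
t_s ≈ 3/(ζω_n) = 3/(0.411·62.1) = 0.118 s.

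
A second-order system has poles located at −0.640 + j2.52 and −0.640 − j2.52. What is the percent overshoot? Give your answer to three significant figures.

With σ = 0.640, ω_d = 2.52: ω_n = √(σ²+ω_d²) = 2.60 rad/s, ζ = σ/ω_n = 0.246.
%OS = 100·exp(−πζ/√(1−ζ²)) = 45.0%.

%OS ≈ 45.0%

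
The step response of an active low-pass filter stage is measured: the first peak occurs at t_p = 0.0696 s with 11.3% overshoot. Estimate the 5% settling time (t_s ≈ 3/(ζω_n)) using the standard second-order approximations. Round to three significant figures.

From the overshoot, ζ = −ln(OS)/√(π²+ln²(OS)) = 0.570.
t_p = π/ω_d ⇒ ω_d = 45.1 rad/s; then ω_n = ω_d/√(1−ζ²) = 54.9 rad/s.
t_s ≈ 3/(ζω_n) = 3/(0.570·54.9) = 0.0958 s.

t_s ≈ 0.0958 s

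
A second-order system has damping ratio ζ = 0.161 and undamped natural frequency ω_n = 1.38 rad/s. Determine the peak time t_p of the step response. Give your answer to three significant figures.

t_p ≈ 2.31 s

The damped frequency is ω_d = ω_n√(1−ζ²) = 1.38·√(1−0.0259) = 1.36 rad/s.
Peak time t_p = π/ω_d = π/1.36 = 2.31 s.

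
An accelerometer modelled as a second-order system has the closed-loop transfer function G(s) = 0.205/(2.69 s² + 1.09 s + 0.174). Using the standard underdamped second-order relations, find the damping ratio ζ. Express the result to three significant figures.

Dividing through by 2.69: denominator becomes s² + 0.4052 s + 0.06468.
So ω_n = √0.06468 = 0.254 rad/s and ζ = 0.4052/(2·0.254) = 0.797.

ζ ≈ 0.797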